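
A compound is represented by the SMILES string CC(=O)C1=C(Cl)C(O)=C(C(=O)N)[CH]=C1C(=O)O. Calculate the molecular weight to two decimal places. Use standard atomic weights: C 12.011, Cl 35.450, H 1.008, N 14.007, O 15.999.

First, the molecular formula is C10H8ClNO5 (counting implicit H from valence).
  C: 10 × 12.011 = 120.110
  Cl: 1 × 35.450 = 35.450
  H: 8 × 1.008 = 8.064
  N: 1 × 14.007 = 14.007
  O: 5 × 15.999 = 79.995
Sum: 10×12.011 + 1×35.450 + 8×1.008 + 1×14.007 + 5×15.999 = 257.626 → 257.63 g/mol.

257.63 g/mol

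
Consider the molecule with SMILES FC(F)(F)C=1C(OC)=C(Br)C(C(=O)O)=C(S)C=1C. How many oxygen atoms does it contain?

3

Scan the SMILES for O atoms (remember two-letter symbols like Cl and Br are single atoms).
Oxygen count: 3.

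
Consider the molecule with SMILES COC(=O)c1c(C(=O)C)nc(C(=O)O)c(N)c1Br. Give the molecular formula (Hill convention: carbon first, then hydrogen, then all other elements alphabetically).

C10H9BrN2O5

Walk through each heavy atom and fill implicit hydrogens from standard valence (C 4, N 3, O 2, S 2, halogen 1); for lowercase aromatic atoms, an aromatic c carries 1 H when it has two neighbours and 0 H with three, and aromatic n carries 0 H:
  atom 1: C, bond orders sum to 1 (valence 4) → 3 H
  atom 2: O, bond orders sum to 2 (valence 2) → 0 H
  atom 3: C, bond orders sum to 4 (valence 4) → 0 H
  atom 4: O, bond orders sum to 2 (valence 2) → 0 H
  atom 5: aromatic c, 3 neighbours → 0 H
  atom 6: aromatic c, 3 neighbours → 0 H
  atom 7: C, bond orders sum to 4 (valence 4) → 0 H
  atom 8: O, bond orders sum to 2 (valence 2) → 0 H
  atom 9: C, bond orders sum to 1 (valence 4) → 3 H
  atom 10: aromatic n, 2 neighbours → 0 H
  atom 11: aromatic c, 3 neighbours → 0 H
  atom 12: C, bond orders sum to 4 (valence 4) → 0 H
  atom 13: O, bond orders sum to 2 (valence 2) → 0 H
  atom 14: O, bond orders sum to 1 (valence 2) → 1 H
  atom 15: aromatic c, 3 neighbours → 0 H
  atom 16: N, bond orders sum to 1 (valence 3) → 2 H
  atom 17: aromatic c, 3 neighbours → 0 H
  atom 18: Br (halogen, monovalent) → 0 H
Totals → C:10, H:9, Br:1, N:2, O:5.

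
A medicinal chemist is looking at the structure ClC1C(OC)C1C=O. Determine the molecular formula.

C5H7ClO2

Walk through each heavy atom and fill implicit hydrogens from standard valence (C 4, N 3, O 2, S 2, halogen 1):
  atom 1: Cl (halogen, monovalent) → 0 H
  atom 2: C, bond orders sum to 3 (valence 4) → 1 H
  atom 3: C, bond orders sum to 3 (valence 4) → 1 H
  atom 4: O, bond orders sum to 2 (valence 2) → 0 H
  atom 5: C, bond orders sum to 1 (valence 4) → 3 H
  atom 6: C, bond orders sum to 3 (valence 4) → 1 H
  atom 7: C, bond orders sum to 3 (valence 4) → 1 H
  atom 8: O, bond orders sum to 2 (valence 2) → 0 H
Totals → C:5, H:7, Cl:1, O:2.
In Hill order: C5H7ClO2.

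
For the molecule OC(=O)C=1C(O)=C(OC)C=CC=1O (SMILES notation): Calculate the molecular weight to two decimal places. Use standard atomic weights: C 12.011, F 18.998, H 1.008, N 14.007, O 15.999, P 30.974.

184.15 g/mol

First, the molecular formula is C8H8O5 (counting implicit H from valence).
  C: 8 × 12.011 = 96.088
  H: 8 × 1.008 = 8.064
  O: 5 × 15.999 = 79.995
Sum: 8×12.011 + 8×1.008 + 5×15.999 = 184.147 → 184.15 g/mol.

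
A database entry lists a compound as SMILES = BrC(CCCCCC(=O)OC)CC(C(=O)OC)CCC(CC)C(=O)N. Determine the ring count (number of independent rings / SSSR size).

In SMILES, each pair of matching ring-closure digits denotes one ring-closing bond; the number of such bonds equals the number of independent rings.
Ring-closure bonds here: 0.

0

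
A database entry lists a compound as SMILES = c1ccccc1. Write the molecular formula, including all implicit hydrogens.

C6H6

Walk through each heavy atom and fill implicit hydrogens from standard valence (C 4, N 3, O 2, S 2, halogen 1); for lowercase aromatic atoms, an aromatic c carries 1 H when it has two neighbours and 0 H with three, and aromatic n carries 0 H:
  atom 1: aromatic c, 2 neighbours → 1 H
  atom 2: aromatic c, 2 neighbours → 1 H
  atom 3: aromatic c, 2 neighbours → 1 H
  atom 4: aromatic c, 2 neighbours → 1 H
  atom 5: aromatic c, 2 neighbours → 1 H
  atom 6: aromatic c, 2 neighbours → 1 H
Totals → C:6, H:6.
In Hill order: C6H6.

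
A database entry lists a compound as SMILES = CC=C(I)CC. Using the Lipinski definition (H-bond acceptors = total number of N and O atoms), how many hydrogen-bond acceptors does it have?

0

N atoms: 0; O atoms: 0.
Lipinski HBA = 0 + 0 = 0.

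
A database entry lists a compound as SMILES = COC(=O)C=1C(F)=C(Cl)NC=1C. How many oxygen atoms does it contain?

2

Scan the SMILES for O atoms (remember two-letter symbols like Cl and Br are single atoms).
Oxygen count: 2.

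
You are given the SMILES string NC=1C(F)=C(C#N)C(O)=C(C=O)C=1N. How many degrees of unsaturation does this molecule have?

Molecular formula: C8H6FN3O2.
DoU = (2C + 2 + N − H − X) / 2, where X is the halogen count and O/S are ignored.
    = (2·8 + 2 + 3 − 6 − 1) / 2 = 14 / 2 = 7.

7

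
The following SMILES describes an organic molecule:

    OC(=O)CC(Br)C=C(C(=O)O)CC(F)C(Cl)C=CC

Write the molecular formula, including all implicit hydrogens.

C12H15BrClFO4

Walk through each heavy atom and fill implicit hydrogens from standard valence (C 4, N 3, O 2, S 2, halogen 1):
  atom 1: O, bond orders sum to 1 (valence 2) → 1 H
  atom 2: C, bond orders sum to 4 (valence 4) → 0 H
  atom 3: O, bond orders sum to 2 (valence 2) → 0 H
  atom 4: C, bond orders sum to 2 (valence 4) → 2 H
  atom 5: C, bond orders sum to 3 (valence 4) → 1 H
  atom 6: Br (halogen, monovalent) → 0 H
  atom 7: C, bond orders sum to 3 (valence 4) → 1 H
  atom 8: C, bond orders sum to 4 (valence 4) → 0 H
  atom 9: C, bond orders sum to 4 (valence 4) → 0 H
  atom 10: O, bond orders sum to 2 (valence 2) → 0 H
  atom 11: O, bond orders sum to 1 (valence 2) → 1 H
  atom 12: C, bond orders sum to 2 (valence 4) → 2 H
  atom 13: C, bond orders sum to 3 (valence 4) → 1 H
  atom 14: F (halogen, monovalent) → 0 H
  atom 15: C, bond orders sum to 3 (valence 4) → 1 H
  atom 16: Cl (halogen, monovalent) → 0 H
  atom 17: C, bond orders sum to 3 (valence 4) → 1 H
  atom 18: C, bond orders sum to 3 (valence 4) → 1 H
  atom 19: C, bond orders sum to 1 (valence 4) → 3 H
Totals → C:12, H:15, Br:1, Cl:1, F:1, O:4.
In Hill order: C12H15BrClFO4.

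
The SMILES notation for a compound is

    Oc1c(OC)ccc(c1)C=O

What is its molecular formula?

C8H8O3

Walk through each heavy atom and fill implicit hydrogens from standard valence (C 4, N 3, O 2, S 2, halogen 1); for lowercase aromatic atoms, an aromatic c carries 1 H when it has two neighbours and 0 H with three, and aromatic n carries 0 H:
  atom 1: O, bond orders sum to 1 (valence 2) → 1 H
  atom 2: aromatic c, 3 neighbours → 0 H
  atom 3: aromatic c, 3 neighbours → 0 H
  atom 4: O, bond orders sum to 2 (valence 2) → 0 H
  atom 5: C, bond orders sum to 1 (valence 4) → 3 H
  atom 6: aromatic c, 2 neighbours → 1 H
  atom 7: aromatic c, 2 neighbours → 1 H
  atom 8: aromatic c, 3 neighbours → 0 H
  atom 9: aromatic c, 2 neighbours → 1 H
  atom 10: C, bond orders sum to 3 (valence 4) → 1 H
  atom 11: O, bond orders sum to 2 (valence 2) → 0 H
Totals → C:8, H:8, O:3.
In Hill order: C8H8O3.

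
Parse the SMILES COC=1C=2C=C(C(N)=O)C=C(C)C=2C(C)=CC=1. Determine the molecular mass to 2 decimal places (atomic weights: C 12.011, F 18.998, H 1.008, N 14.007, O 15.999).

229.28 g/mol

First, the molecular formula is C14H15NO2 (counting implicit H from valence).
  C: 14 × 12.011 = 168.154
  H: 15 × 1.008 = 15.120
  N: 1 × 14.007 = 14.007
  O: 2 × 15.999 = 31.998
Sum: 14×12.011 + 15×1.008 + 1×14.007 + 2×15.999 = 229.279 → 229.28 g/mol.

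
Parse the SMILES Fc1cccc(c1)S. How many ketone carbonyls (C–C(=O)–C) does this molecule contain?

Scan the SMILES for the ketone motif — none present.
Groups that are present: 1 thiol.

0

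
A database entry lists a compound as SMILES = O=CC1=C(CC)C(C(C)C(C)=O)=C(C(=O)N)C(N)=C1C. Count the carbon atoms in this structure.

15

Count every carbon token in the SMILES (each C, including those in ring-closure positions and inside branches).
Carbon count: 15.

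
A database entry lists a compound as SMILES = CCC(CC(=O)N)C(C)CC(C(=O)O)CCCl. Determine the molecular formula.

Walk through each heavy atom and fill implicit hydrogens from standard valence (C 4, N 3, O 2, S 2, halogen 1):
  atom 1: C, bond orders sum to 1 (valence 4) → 3 H
  atom 2: C, bond orders sum to 2 (valence 4) → 2 H
  atom 3: C, bond orders sum to 3 (valence 4) → 1 H
  atom 4: C, bond orders sum to 2 (valence 4) → 2 H
  atom 5: C, bond orders sum to 4 (valence 4) → 0 H
  atom 6: O, bond orders sum to 2 (valence 2) → 0 H
  atom 7: N, bond orders sum to 1 (valence 3) → 2 H
  atom 8: C, bond orders sum to 3 (valence 4) → 1 H
  atom 9: C, bond orders sum to 1 (valence 4) → 3 H
  atom 10: C, bond orders sum to 2 (valence 4) → 2 H
  atom 11: C, bond orders sum to 3 (valence 4) → 1 H
  atom 12: C, bond orders sum to 4 (valence 4) → 0 H
  atom 13: O, bond orders sum to 2 (valence 2) → 0 H
  atom 14: O, bond orders sum to 1 (valence 2) → 1 H
  atom 15: C, bond orders sum to 2 (valence 4) → 2 H
  atom 16: C, bond orders sum to 2 (valence 4) → 2 H
  atom 17: Cl (halogen, monovalent) → 0 H
Totals → C:12, H:22, Cl:1, N:1, O:3.
In Hill order: C12H22ClNO3.

C12H22ClNO3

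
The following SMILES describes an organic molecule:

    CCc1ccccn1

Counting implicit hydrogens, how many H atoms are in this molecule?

Walk through each heavy atom and fill implicit hydrogens from standard valence (C 4, N 3, O 2, S 2, halogen 1); for lowercase aromatic atoms, an aromatic c carries 1 H when it has two neighbours and 0 H with three, and aromatic n carries 0 H:
  atom 1: C, bond orders sum to 1 (valence 4) → 3 H
  atom 2: C, bond orders sum to 2 (valence 4) → 2 H
  atom 3: aromatic c, 3 neighbours → 0 H
  atom 4: aromatic c, 2 neighbours → 1 H
  atom 5: aromatic c, 2 neighbours → 1 H
  atom 6: aromatic c, 2 neighbours → 1 H
  atom 7: aromatic c, 2 neighbours → 1 H
  atom 8: aromatic n, 2 neighbours → 0 H
Total hydrogens: 9.

9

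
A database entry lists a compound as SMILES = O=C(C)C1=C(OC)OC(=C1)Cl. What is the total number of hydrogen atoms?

7

Walk through each heavy atom and fill implicit hydrogens from standard valence (C 4, N 3, O 2, S 2, halogen 1):
  atom 1: O, bond orders sum to 2 (valence 2) → 0 H
  atom 2: C, bond orders sum to 4 (valence 4) → 0 H
  atom 3: C, bond orders sum to 1 (valence 4) → 3 H
  atom 4: C, bond orders sum to 4 (valence 4) → 0 H
  atom 5: C, bond orders sum to 4 (valence 4) → 0 H
  atom 6: O, bond orders sum to 2 (valence 2) → 0 H
  atom 7: C, bond orders sum to 1 (valence 4) → 3 H
  atom 8: O, bond orders sum to 2 (valence 2) → 0 H
  atom 9: C, bond orders sum to 4 (valence 4) → 0 H
  atom 10: C, bond orders sum to 3 (valence 4) → 1 H
  atom 11: Cl (halogen, monovalent) → 0 H
Total hydrogens: 7.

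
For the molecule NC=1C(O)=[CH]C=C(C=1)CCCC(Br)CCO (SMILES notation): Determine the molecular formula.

C12H18BrNO2

Walk through each heavy atom and fill implicit hydrogens from standard valence (C 4, N 3, O 2, S 2, halogen 1):
  atom 1: N, bond orders sum to 1 (valence 3) → 2 H
  atom 2: C, bond orders sum to 4 (valence 4) → 0 H
  atom 3: C, bond orders sum to 4 (valence 4) → 0 H
  atom 4: O, bond orders sum to 1 (valence 2) → 1 H
  atom 5: C with explicit H count 1
  atom 6: C, bond orders sum to 3 (valence 4) → 1 H
  atom 7: C, bond orders sum to 4 (valence 4) → 0 H
  atom 8: C, bond orders sum to 3 (valence 4) → 1 H
  atom 9: C, bond orders sum to 2 (valence 4) → 2 H
  atom 10: C, bond orders sum to 2 (valence 4) → 2 H
  atom 11: C, bond orders sum to 2 (valence 4) → 2 H
  atom 12: C, bond orders sum to 3 (valence 4) → 1 H
  atom 13: Br (halogen, monovalent) → 0 H
  atom 14: C, bond orders sum to 2 (valence 4) → 2 H
  atom 15: C, bond orders sum to 2 (valence 4) → 2 H
  atom 16: O, bond orders sum to 1 (valence 2) → 1 H
Totals → C:12, H:18, Br:1, N:1, O:2.
In Hill order: C12H18BrNO2.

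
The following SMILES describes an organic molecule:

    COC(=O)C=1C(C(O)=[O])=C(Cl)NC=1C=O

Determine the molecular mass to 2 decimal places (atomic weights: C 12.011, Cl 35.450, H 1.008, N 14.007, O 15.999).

First, the molecular formula is C8H6ClNO5 (counting implicit H from valence).
  C: 8 × 12.011 = 96.088
  Cl: 1 × 35.450 = 35.450
  H: 6 × 1.008 = 6.048
  N: 1 × 14.007 = 14.007
  O: 5 × 15.999 = 79.995
Sum: 8×12.011 + 1×35.450 + 6×1.008 + 1×14.007 + 5×15.999 = 231.588 → 231.59 g/mol.

231.59 g/mol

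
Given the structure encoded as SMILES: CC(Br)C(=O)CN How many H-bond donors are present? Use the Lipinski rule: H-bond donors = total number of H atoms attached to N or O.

2

Donors: find every N or O and count the H atoms it carries.
  atom 5 (O): bond orders sum to 2 → 0 H
  atom 7 (N): bond orders sum to 1 → 2 H
Lipinski HBD = 2.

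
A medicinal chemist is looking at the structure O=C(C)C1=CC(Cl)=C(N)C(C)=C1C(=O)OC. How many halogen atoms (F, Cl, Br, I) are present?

1

Halogen atoms appear at heavy-atom position 7 (1×Cl).
Other groups present: 1 ester, 1 ketone, 1 primary amine.
Halogen count: 1.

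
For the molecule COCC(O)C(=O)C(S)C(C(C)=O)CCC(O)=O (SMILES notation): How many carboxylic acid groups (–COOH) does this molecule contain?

1

The carboxylic acid motif appears at heavy-atom position 16 in the SMILES.
Other groups present: 1 ether, 1 hydroxyl, 2 ketone, 1 thiol.
Carboxylic acid count: 1.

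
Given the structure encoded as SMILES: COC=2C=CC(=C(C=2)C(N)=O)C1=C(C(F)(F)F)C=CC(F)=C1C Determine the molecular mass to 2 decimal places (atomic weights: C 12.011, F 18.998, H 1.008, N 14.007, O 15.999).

First, the molecular formula is C16H13F4NO2 (counting implicit H from valence).
  C: 16 × 12.011 = 192.176
  F: 4 × 18.998 = 75.992
  H: 13 × 1.008 = 13.104
  N: 1 × 14.007 = 14.007
  O: 2 × 15.999 = 31.998
Sum: 16×12.011 + 4×18.998 + 13×1.008 + 1×14.007 + 2×15.999 = 327.277 → 327.28 g/mol.

327.28 g/mol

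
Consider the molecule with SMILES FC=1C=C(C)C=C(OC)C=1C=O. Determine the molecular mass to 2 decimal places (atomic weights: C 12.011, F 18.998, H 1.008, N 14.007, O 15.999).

First, the molecular formula is C9H9FO2 (counting implicit H from valence).
  C: 9 × 12.011 = 108.099
  F: 1 × 18.998 = 18.998
  H: 9 × 1.008 = 9.072
  O: 2 × 15.999 = 31.998
Sum: 9×12.011 + 1×18.998 + 9×1.008 + 2×15.999 = 168.167 → 168.17 g/mol.

168.17 g/mol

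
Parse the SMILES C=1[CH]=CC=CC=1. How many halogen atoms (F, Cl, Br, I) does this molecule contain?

Scan the SMILES for the halogen motif — none present.

0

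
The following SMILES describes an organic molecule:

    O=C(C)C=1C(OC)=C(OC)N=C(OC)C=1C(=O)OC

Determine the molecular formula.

Walk through each heavy atom and fill implicit hydrogens from standard valence (C 4, N 3, O 2, S 2, halogen 1):
  atom 1: O, bond orders sum to 2 (valence 2) → 0 H
  atom 2: C, bond orders sum to 4 (valence 4) → 0 H
  atom 3: C, bond orders sum to 1 (valence 4) → 3 H
  atom 4: C, bond orders sum to 4 (valence 4) → 0 H
  atom 5: C, bond orders sum to 4 (valence 4) → 0 H
  atom 6: O, bond orders sum to 2 (valence 2) → 0 H
  atom 7: C, bond orders sum to 1 (valence 4) → 3 H
  atom 8: C, bond orders sum to 4 (valence 4) → 0 H
  atom 9: O, bond orders sum to 2 (valence 2) → 0 H
  atom 10: C, bond orders sum to 1 (valence 4) → 3 H
  atom 11: N, bond orders sum to 3 (valence 3) → 0 H
  atom 12: C, bond orders sum to 4 (valence 4) → 0 H
  atom 13: O, bond orders sum to 2 (valence 2) → 0 H
  atom 14: C, bond orders sum to 1 (valence 4) → 3 H
  atom 15: C, bond orders sum to 4 (valence 4) → 0 H
  atom 16: C, bond orders sum to 4 (valence 4) → 0 H
  atom 17: O, bond orders sum to 2 (valence 2) → 0 H
  atom 18: O, bond orders sum to 2 (valence 2) → 0 H
  atom 19: C, bond orders sum to 1 (valence 4) → 3 H
Totals → C:12, H:15, N:1, O:6.

C12H15NO6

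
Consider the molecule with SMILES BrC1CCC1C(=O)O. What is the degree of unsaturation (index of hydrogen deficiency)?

Molecular formula: C5H7BrO2.
DoU = (2C + 2 + N − H − X) / 2, where X is the halogen count and O/S are ignored.
    = (2·5 + 2 + 0 − 7 − 1) / 2 = 4 / 2 = 2.

2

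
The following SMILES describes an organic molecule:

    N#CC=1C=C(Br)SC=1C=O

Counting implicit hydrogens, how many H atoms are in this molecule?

Walk through each heavy atom and fill implicit hydrogens from standard valence (C 4, N 3, O 2, S 2, halogen 1):
  atom 1: N, bond orders sum to 3 (valence 3) → 0 H
  atom 2: C, bond orders sum to 4 (valence 4) → 0 H
  atom 3: C, bond orders sum to 4 (valence 4) → 0 H
  atom 4: C, bond orders sum to 3 (valence 4) → 1 H
  atom 5: C, bond orders sum to 4 (valence 4) → 0 H
  atom 6: Br (halogen, monovalent) → 0 H
  atom 7: S, bond orders sum to 2 (valence 2) → 0 H
  atom 8: C, bond orders sum to 4 (valence 4) → 0 H
  atom 9: C, bond orders sum to 3 (valence 4) → 1 H
  atom 10: O, bond orders sum to 2 (valence 2) → 0 H
Total hydrogens: 2.

2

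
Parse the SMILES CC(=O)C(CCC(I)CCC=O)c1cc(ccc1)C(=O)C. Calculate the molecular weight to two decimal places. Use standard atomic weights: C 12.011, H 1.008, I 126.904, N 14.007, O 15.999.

400.26 g/mol

First, the molecular formula is C17H21IO3 (counting implicit H from valence).
  C: 17 × 12.011 = 204.187
  H: 21 × 1.008 = 21.168
  I: 1 × 126.904 = 126.904
  O: 3 × 15.999 = 47.997
Sum: 17×12.011 + 21×1.008 + 1×126.904 + 3×15.999 = 400.256 → 400.26 g/mol.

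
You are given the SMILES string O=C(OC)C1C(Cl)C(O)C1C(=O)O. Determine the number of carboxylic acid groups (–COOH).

1

The carboxylic acid motif appears at heavy-atom position 11 in the SMILES.
Other groups present: 1 ester, 1 hydroxyl.
Carboxylic acid count: 1.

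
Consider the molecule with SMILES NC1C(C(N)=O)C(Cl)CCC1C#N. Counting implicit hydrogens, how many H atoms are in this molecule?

12

Walk through each heavy atom and fill implicit hydrogens from standard valence (C 4, N 3, O 2, S 2, halogen 1):
  atom 1: N, bond orders sum to 1 (valence 3) → 2 H
  atom 2: C, bond orders sum to 3 (valence 4) → 1 H
  atom 3: C, bond orders sum to 3 (valence 4) → 1 H
  atom 4: C, bond orders sum to 4 (valence 4) → 0 H
  atom 5: N, bond orders sum to 1 (valence 3) → 2 H
  atom 6: O, bond orders sum to 2 (valence 2) → 0 H
  atom 7: C, bond orders sum to 3 (valence 4) → 1 H
  atom 8: Cl (halogen, monovalent) → 0 H
  atom 9: C, bond orders sum to 2 (valence 4) → 2 H
  atom 10: C, bond orders sum to 2 (valence 4) → 2 H
  atom 11: C, bond orders sum to 3 (valence 4) → 1 H
  atom 12: C, bond orders sum to 4 (valence 4) → 0 H
  atom 13: N, bond orders sum to 3 (valence 3) → 0 H
Total hydrogens: 12.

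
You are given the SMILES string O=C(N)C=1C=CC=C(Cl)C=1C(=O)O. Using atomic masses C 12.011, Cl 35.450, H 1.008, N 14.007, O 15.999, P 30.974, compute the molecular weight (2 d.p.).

First, the molecular formula is C8H6ClNO3 (counting implicit H from valence).
  C: 8 × 12.011 = 96.088
  Cl: 1 × 35.450 = 35.450
  H: 6 × 1.008 = 6.048
  N: 1 × 14.007 = 14.007
  O: 3 × 15.999 = 47.997
Sum: 8×12.011 + 1×35.450 + 6×1.008 + 1×14.007 + 3×15.999 = 199.590 → 199.59 g/mol.

199.59 g/mol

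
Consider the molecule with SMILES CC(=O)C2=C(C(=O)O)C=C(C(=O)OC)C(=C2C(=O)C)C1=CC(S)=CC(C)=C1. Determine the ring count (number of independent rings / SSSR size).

2

In SMILES, each pair of matching ring-closure digits denotes one ring-closing bond; the number of such bonds equals the number of independent rings.
Ring-closure bonds here: 2.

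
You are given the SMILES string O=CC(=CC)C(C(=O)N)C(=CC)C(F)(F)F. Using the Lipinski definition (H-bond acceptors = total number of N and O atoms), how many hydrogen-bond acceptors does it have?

N atoms: 1; O atoms: 2.
Lipinski HBA = 1 + 2 = 3.

3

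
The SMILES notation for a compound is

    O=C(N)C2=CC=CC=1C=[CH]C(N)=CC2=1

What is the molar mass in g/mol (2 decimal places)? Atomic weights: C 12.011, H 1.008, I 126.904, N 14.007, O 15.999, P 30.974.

186.21 g/mol

First, the molecular formula is C11H10N2O (counting implicit H from valence).
  C: 11 × 12.011 = 132.121
  H: 10 × 1.008 = 10.080
  N: 2 × 14.007 = 28.014
  O: 1 × 15.999 = 15.999
Sum: 11×12.011 + 10×1.008 + 2×14.007 + 1×15.999 = 186.214 → 186.21 g/mol.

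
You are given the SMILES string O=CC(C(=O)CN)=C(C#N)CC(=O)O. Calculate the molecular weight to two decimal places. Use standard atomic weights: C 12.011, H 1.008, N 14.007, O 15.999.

First, the molecular formula is C8H8N2O4 (counting implicit H from valence).
  C: 8 × 12.011 = 96.088
  H: 8 × 1.008 = 8.064
  N: 2 × 14.007 = 28.014
  O: 4 × 15.999 = 63.996
Sum: 8×12.011 + 8×1.008 + 2×14.007 + 4×15.999 = 196.162 → 196.16 g/mol.

196.16 g/mol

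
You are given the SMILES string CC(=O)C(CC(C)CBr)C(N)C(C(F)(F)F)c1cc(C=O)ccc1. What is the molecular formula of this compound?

Walk through each heavy atom and fill implicit hydrogens from standard valence (C 4, N 3, O 2, S 2, halogen 1); for lowercase aromatic atoms, an aromatic c carries 1 H when it has two neighbours and 0 H with three, and aromatic n carries 0 H:
  atom 1: C, bond orders sum to 1 (valence 4) → 3 H
  atom 2: C, bond orders sum to 4 (valence 4) → 0 H
  atom 3: O, bond orders sum to 2 (valence 2) → 0 H
  atom 4: C, bond orders sum to 3 (valence 4) → 1 H
  atom 5: C, bond orders sum to 2 (valence 4) → 2 H
  atom 6: C, bond orders sum to 3 (valence 4) → 1 H
  atom 7: C, bond orders sum to 1 (valence 4) → 3 H
  atom 8: C, bond orders sum to 2 (valence 4) → 2 H
  atom 9: Br (halogen, monovalent) → 0 H
  atom 10: C, bond orders sum to 3 (valence 4) → 1 H
  atom 11: N, bond orders sum to 1 (valence 3) → 2 H
  atom 12: C, bond orders sum to 3 (valence 4) → 1 H
  atom 13: C, bond orders sum to 4 (valence 4) → 0 H
  atom 14: F (halogen, monovalent) → 0 H
  atom 15: F (halogen, monovalent) → 0 H
  atom 16: F (halogen, monovalent) → 0 H
  atom 17: aromatic c, 3 neighbours → 0 H
  atom 18: aromatic c, 2 neighbours → 1 H
  atom 19: aromatic c, 3 neighbours → 0 H
  atom 20: C, bond orders sum to 3 (valence 4) → 1 H
  atom 21: O, bond orders sum to 2 (valence 2) → 0 H
  atom 22: aromatic c, 2 neighbours → 1 H
  atom 23: aromatic c, 2 neighbours → 1 H
  atom 24: aromatic c, 2 neighbours → 1 H
Totals → C:17, H:21, Br:1, F:3, N:1, O:2.
In Hill order: C17H21BrF3NO2.

C17H21BrF3NO2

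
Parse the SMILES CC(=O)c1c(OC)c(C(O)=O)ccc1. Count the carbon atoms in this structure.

Count every carbon token in the SMILES (each C, including those in ring-closure positions and inside branches).
Carbon count: 10.

10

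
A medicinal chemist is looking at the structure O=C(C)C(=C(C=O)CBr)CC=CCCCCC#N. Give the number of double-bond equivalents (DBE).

6

Molecular formula: C14H18BrNO2.
DoU = (2C + 2 + N − H − X) / 2, where X is the halogen count and O/S are ignored.
    = (2·14 + 2 + 1 − 18 − 1) / 2 = 12 / 2 = 6.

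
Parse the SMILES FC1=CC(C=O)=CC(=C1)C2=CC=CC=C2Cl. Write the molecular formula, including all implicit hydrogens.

C13H8ClFO

Walk through each heavy atom and fill implicit hydrogens from standard valence (C 4, N 3, O 2, S 2, halogen 1):
  atom 1: F (halogen, monovalent) → 0 H
  atom 2: C, bond orders sum to 4 (valence 4) → 0 H
  atom 3: C, bond orders sum to 3 (valence 4) → 1 H
  atom 4: C, bond orders sum to 4 (valence 4) → 0 H
  atom 5: C, bond orders sum to 3 (valence 4) → 1 H
  atom 6: O, bond orders sum to 2 (valence 2) → 0 H
  atom 7: C, bond orders sum to 3 (valence 4) → 1 H
  atom 8: C, bond orders sum to 4 (valence 4) → 0 H
  atom 9: C, bond orders sum to 3 (valence 4) → 1 H
  atom 10: C, bond orders sum to 4 (valence 4) → 0 H
  atom 11: C, bond orders sum to 3 (valence 4) → 1 H
  atom 12: C, bond orders sum to 3 (valence 4) → 1 H
  atom 13: C, bond orders sum to 3 (valence 4) → 1 H
  atom 14: C, bond orders sum to 3 (valence 4) → 1 H
  atom 15: C, bond orders sum to 4 (valence 4) → 0 H
  atom 16: Cl (halogen, monovalent) → 0 H
Totals → C:13, H:8, Cl:1, F:1, O:1.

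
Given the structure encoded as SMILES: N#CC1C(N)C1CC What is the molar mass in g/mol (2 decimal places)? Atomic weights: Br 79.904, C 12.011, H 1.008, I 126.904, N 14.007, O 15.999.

110.16 g/mol

First, the molecular formula is C6H10N2 (counting implicit H from valence).
  C: 6 × 12.011 = 72.066
  H: 10 × 1.008 = 10.080
  N: 2 × 14.007 = 28.014
Sum: 6×12.011 + 10×1.008 + 2×14.007 = 110.160 → 110.16 g/mol.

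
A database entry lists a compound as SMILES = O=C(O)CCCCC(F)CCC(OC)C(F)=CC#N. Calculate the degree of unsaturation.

4

Degree of unsaturation = (number of rings) + (number of π bonds).
Ring closures in the SMILES: 0.
π bonds: 2 double bonds (each 1 DoU), 1 triple bond (each 2 DoU) → 4 DoU from unsaturation.
Total DoU = 0 + 4 = 4.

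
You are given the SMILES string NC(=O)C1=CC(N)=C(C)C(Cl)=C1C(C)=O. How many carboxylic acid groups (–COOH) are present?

0

Scan the SMILES for the carboxylic acid motif — none present.
Groups that are present: 1 amide, 1 ketone, 1 primary amine.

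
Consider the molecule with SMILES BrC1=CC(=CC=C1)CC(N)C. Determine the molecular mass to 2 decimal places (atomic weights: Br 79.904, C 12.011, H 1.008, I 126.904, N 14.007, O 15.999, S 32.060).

First, the molecular formula is C9H12BrN (counting implicit H from valence).
  Br: 1 × 79.904 = 79.904
  C: 9 × 12.011 = 108.099
  H: 12 × 1.008 = 12.096
  N: 1 × 14.007 = 14.007
Sum: 1×79.904 + 9×12.011 + 12×1.008 + 1×14.007 = 214.106 → 214.11 g/mol.

214.11 g/mol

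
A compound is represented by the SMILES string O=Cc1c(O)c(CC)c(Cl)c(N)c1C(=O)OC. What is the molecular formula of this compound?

Walk through each heavy atom and fill implicit hydrogens from standard valence (C 4, N 3, O 2, S 2, halogen 1); for lowercase aromatic atoms, an aromatic c carries 1 H when it has two neighbours and 0 H with three, and aromatic n carries 0 H:
  atom 1: O, bond orders sum to 2 (valence 2) → 0 H
  atom 2: C, bond orders sum to 3 (valence 4) → 1 H
  atom 3: aromatic c, 3 neighbours → 0 H
  atom 4: aromatic c, 3 neighbours → 0 H
  atom 5: O, bond orders sum to 1 (valence 2) → 1 H
  atom 6: aromatic c, 3 neighbours → 0 H
  atom 7: C, bond orders sum to 2 (valence 4) → 2 H
  atom 8: C, bond orders sum to 1 (valence 4) → 3 H
  atom 9: aromatic c, 3 neighbours → 0 H
  atom 10: Cl (halogen, monovalent) → 0 H
  atom 11: aromatic c, 3 neighbours → 0 H
  atom 12: N, bond orders sum to 1 (valence 3) → 2 H
  atom 13: aromatic c, 3 neighbours → 0 H
  atom 14: C, bond orders sum to 4 (valence 4) → 0 H
  atom 15: O, bond orders sum to 2 (valence 2) → 0 H
  atom 16: O, bond orders sum to 2 (valence 2) → 0 H
  atom 17: C, bond orders sum to 1 (valence 4) → 3 H
Totals → C:11, H:12, Cl:1, N:1, O:4.

C11H12ClNO4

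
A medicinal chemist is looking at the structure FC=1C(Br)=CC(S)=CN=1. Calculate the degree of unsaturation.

Degree of unsaturation = (number of rings) + (number of π bonds).
Ring closures in the SMILES: 1.
π bonds: 3 double bonds (each 1 DoU) → 3 DoU from unsaturation.
Total DoU = 1 + 3 = 4.

4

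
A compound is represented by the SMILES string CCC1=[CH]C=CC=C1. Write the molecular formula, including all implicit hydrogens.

Walk through each heavy atom and fill implicit hydrogens from standard valence (C 4, N 3, O 2, S 2, halogen 1):
  atom 1: C, bond orders sum to 1 (valence 4) → 3 H
  atom 2: C, bond orders sum to 2 (valence 4) → 2 H
  atom 3: C, bond orders sum to 4 (valence 4) → 0 H
  atom 4: C with explicit H count 1
  atom 5: C, bond orders sum to 3 (valence 4) → 1 H
  atom 6: C, bond orders sum to 3 (valence 4) → 1 H
  atom 7: C, bond orders sum to 3 (valence 4) → 1 H
  atom 8: C, bond orders sum to 3 (valence 4) → 1 H
Totals → C:8, H:10.

C8H10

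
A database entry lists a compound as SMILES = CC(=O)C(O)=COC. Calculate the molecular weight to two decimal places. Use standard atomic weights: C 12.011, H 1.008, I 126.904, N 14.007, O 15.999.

116.12 g/mol

First, the molecular formula is C5H8O3 (counting implicit H from valence).
  C: 5 × 12.011 = 60.055
  H: 8 × 1.008 = 8.064
  O: 3 × 15.999 = 47.997
Sum: 5×12.011 + 8×1.008 + 3×15.999 = 116.116 → 116.12 g/mol.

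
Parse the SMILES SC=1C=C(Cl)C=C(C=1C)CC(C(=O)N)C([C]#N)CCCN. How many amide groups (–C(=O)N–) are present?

1

The amide motif appears at heavy-atom position 12 in the SMILES.
Other groups present: 1 nitrile, 1 primary amine, 1 thiol.
Amide count: 1.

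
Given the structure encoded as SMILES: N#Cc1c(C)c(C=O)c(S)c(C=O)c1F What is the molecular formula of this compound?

Walk through each heavy atom and fill implicit hydrogens from standard valence (C 4, N 3, O 2, S 2, halogen 1); for lowercase aromatic atoms, an aromatic c carries 1 H when it has two neighbours and 0 H with three, and aromatic n carries 0 H:
  atom 1: N, bond orders sum to 3 (valence 3) → 0 H
  atom 2: C, bond orders sum to 4 (valence 4) → 0 H
  atom 3: aromatic c, 3 neighbours → 0 H
  atom 4: aromatic c, 3 neighbours → 0 H
  atom 5: C, bond orders sum to 1 (valence 4) → 3 H
  atom 6: aromatic c, 3 neighbours → 0 H
  atom 7: C, bond orders sum to 3 (valence 4) → 1 H
  atom 8: O, bond orders sum to 2 (valence 2) → 0 H
  atom 9: aromatic c, 3 neighbours → 0 H
  atom 10: S, bond orders sum to 1 (valence 2) → 1 H
  atom 11: aromatic c, 3 neighbours → 0 H
  atom 12: C, bond orders sum to 3 (valence 4) → 1 H
  atom 13: O, bond orders sum to 2 (valence 2) → 0 H
  atom 14: aromatic c, 3 neighbours → 0 H
  atom 15: F (halogen, monovalent) → 0 H
Totals → C:10, H:6, F:1, N:1, O:2, S:1.
In Hill order: C10H6FNO2S.

C10H6FNO2S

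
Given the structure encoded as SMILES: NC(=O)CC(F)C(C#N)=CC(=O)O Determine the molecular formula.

Walk through each heavy atom and fill implicit hydrogens from standard valence (C 4, N 3, O 2, S 2, halogen 1):
  atom 1: N, bond orders sum to 1 (valence 3) → 2 H
  atom 2: C, bond orders sum to 4 (valence 4) → 0 H
  atom 3: O, bond orders sum to 2 (valence 2) → 0 H
  atom 4: C, bond orders sum to 2 (valence 4) → 2 H
  atom 5: C, bond orders sum to 3 (valence 4) → 1 H
  atom 6: F (halogen, monovalent) → 0 H
  atom 7: C, bond orders sum to 4 (valence 4) → 0 H
  atom 8: C, bond orders sum to 4 (valence 4) → 0 H
  atom 9: N, bond orders sum to 3 (valence 3) → 0 H
  atom 10: C, bond orders sum to 3 (valence 4) → 1 H
  atom 11: C, bond orders sum to 4 (valence 4) → 0 H
  atom 12: O, bond orders sum to 2 (valence 2) → 0 H
  atom 13: O, bond orders sum to 1 (valence 2) → 1 H
Totals → C:7, H:7, F:1, N:2, O:3.

C7H7FN2O3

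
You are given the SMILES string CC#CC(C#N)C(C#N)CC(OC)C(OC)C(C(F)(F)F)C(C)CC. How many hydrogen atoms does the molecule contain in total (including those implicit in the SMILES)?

Walk through each heavy atom and fill implicit hydrogens from standard valence (C 4, N 3, O 2, S 2, halogen 1):
  atom 1: C, bond orders sum to 1 (valence 4) → 3 H
  atom 2: C, bond orders sum to 4 (valence 4) → 0 H
  atom 3: C, bond orders sum to 4 (valence 4) → 0 H
  atom 4: C, bond orders sum to 3 (valence 4) → 1 H
  atom 5: C, bond orders sum to 4 (valence 4) → 0 H
  atom 6: N, bond orders sum to 3 (valence 3) → 0 H
  atom 7: C, bond orders sum to 3 (valence 4) → 1 H
  atom 8: C, bond orders sum to 4 (valence 4) → 0 H
  atom 9: N, bond orders sum to 3 (valence 3) → 0 H
  atom 10: C, bond orders sum to 2 (valence 4) → 2 H
  atom 11: C, bond orders sum to 3 (valence 4) → 1 H
  atom 12: O, bond orders sum to 2 (valence 2) → 0 H
  atom 13: C, bond orders sum to 1 (valence 4) → 3 H
  atom 14: C, bond orders sum to 3 (valence 4) → 1 H
  atom 15: O, bond orders sum to 2 (valence 2) → 0 H
  atom 16: C, bond orders sum to 1 (valence 4) → 3 H
  atom 17: C, bond orders sum to 3 (valence 4) → 1 H
  atom 18: C, bond orders sum to 4 (valence 4) → 0 H
  atom 19: F (halogen, monovalent) → 0 H
  atom 20: F (halogen, monovalent) → 0 H
  atom 21: F (halogen, monovalent) → 0 H
  atom 22: C, bond orders sum to 3 (valence 4) → 1 H
  atom 23: C, bond orders sum to 1 (valence 4) → 3 H
  atom 24: C, bond orders sum to 2 (valence 4) → 2 H
  atom 25: C, bond orders sum to 1 (valence 4) → 3 H
Total hydrogens: 25.

25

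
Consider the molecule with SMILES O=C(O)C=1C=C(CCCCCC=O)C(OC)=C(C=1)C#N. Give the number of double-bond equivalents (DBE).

8

Molecular formula: C15H17NO4.
DoU = (2C + 2 + N − H − X) / 2, where X is the halogen count and O/S are ignored.
    = (2·15 + 2 + 1 − 17 − 0) / 2 = 16 / 2 = 8.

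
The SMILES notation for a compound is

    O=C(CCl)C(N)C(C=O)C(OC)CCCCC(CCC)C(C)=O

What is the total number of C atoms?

Count every carbon token in the SMILES (each C, including those in ring-closure positions and inside branches).
Carbon count: 17.

17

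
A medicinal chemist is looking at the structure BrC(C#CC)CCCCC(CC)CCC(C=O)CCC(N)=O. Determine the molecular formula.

Walk through each heavy atom and fill implicit hydrogens from standard valence (C 4, N 3, O 2, S 2, halogen 1):
  atom 1: Br (halogen, monovalent) → 0 H
  atom 2: C, bond orders sum to 3 (valence 4) → 1 H
  atom 3: C, bond orders sum to 4 (valence 4) → 0 H
  atom 4: C, bond orders sum to 4 (valence 4) → 0 H
  atom 5: C, bond orders sum to 1 (valence 4) → 3 H
  atom 6: C, bond orders sum to 2 (valence 4) → 2 H
  atom 7: C, bond orders sum to 2 (valence 4) → 2 H
  atom 8: C, bond orders sum to 2 (valence 4) → 2 H
  atom 9: C, bond orders sum to 2 (valence 4) → 2 H
  atom 10: C, bond orders sum to 3 (valence 4) → 1 H
  atom 11: C, bond orders sum to 2 (valence 4) → 2 H
  atom 12: C, bond orders sum to 1 (valence 4) → 3 H
  atom 13: C, bond orders sum to 2 (valence 4) → 2 H
  atom 14: C, bond orders sum to 2 (valence 4) → 2 H
  atom 15: C, bond orders sum to 3 (valence 4) → 1 H
  atom 16: C, bond orders sum to 3 (valence 4) → 1 H
  atom 17: O, bond orders sum to 2 (valence 2) → 0 H
  atom 18: C, bond orders sum to 2 (valence 4) → 2 H
  atom 19: C, bond orders sum to 2 (valence 4) → 2 H
  atom 20: C, bond orders sum to 4 (valence 4) → 0 H
  atom 21: N, bond orders sum to 1 (valence 3) → 2 H
  atom 22: O, bond orders sum to 2 (valence 2) → 0 H
Totals → C:18, H:30, Br:1, N:1, O:2.
In Hill order: C18H30BrNO2.

C18H30BrNO2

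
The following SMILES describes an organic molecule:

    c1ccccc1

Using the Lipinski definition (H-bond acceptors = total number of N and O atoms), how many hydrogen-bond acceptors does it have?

0

N atoms: 0; O atoms: 0.
Lipinski HBA = 0 + 0 = 0.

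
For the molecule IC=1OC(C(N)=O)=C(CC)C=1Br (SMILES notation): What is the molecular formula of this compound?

Walk through each heavy atom and fill implicit hydrogens from standard valence (C 4, N 3, O 2, S 2, halogen 1):
  atom 1: I (halogen, monovalent) → 0 H
  atom 2: C, bond orders sum to 4 (valence 4) → 0 H
  atom 3: O, bond orders sum to 2 (valence 2) → 0 H
  atom 4: C, bond orders sum to 4 (valence 4) → 0 H
  atom 5: C, bond orders sum to 4 (valence 4) → 0 H
  atom 6: N, bond orders sum to 1 (valence 3) → 2 H
  atom 7: O, bond orders sum to 2 (valence 2) → 0 H
  atom 8: C, bond orders sum to 4 (valence 4) → 0 H
  atom 9: C, bond orders sum to 2 (valence 4) → 2 H
  atom 10: C, bond orders sum to 1 (valence 4) → 3 H
  atom 11: C, bond orders sum to 4 (valence 4) → 0 H
  atom 12: Br (halogen, monovalent) → 0 H
Totals → C:7, H:7, Br:1, I:1, N:1, O:2.

C7H7BrINO2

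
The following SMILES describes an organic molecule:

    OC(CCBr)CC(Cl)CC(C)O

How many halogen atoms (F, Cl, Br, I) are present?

Halogen atoms appear at heavy-atom positions 5, 8 (1×Br, 1×Cl).
Other groups present: 2 hydroxyl.
Halogen count: 2.

2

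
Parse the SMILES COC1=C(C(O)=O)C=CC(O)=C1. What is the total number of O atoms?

4

Scan the SMILES for O atoms (remember two-letter symbols like Cl and Br are single atoms).
Oxygen count: 4.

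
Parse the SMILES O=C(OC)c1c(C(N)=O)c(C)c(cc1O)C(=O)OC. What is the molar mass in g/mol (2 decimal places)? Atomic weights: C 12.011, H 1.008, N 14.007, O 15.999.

First, the molecular formula is C12H13NO6 (counting implicit H from valence).
  C: 12 × 12.011 = 144.132
  H: 13 × 1.008 = 13.104
  N: 1 × 14.007 = 14.007
  O: 6 × 15.999 = 95.994
Sum: 12×12.011 + 13×1.008 + 1×14.007 + 6×15.999 = 267.237 → 267.24 g/mol.

267.24 g/mol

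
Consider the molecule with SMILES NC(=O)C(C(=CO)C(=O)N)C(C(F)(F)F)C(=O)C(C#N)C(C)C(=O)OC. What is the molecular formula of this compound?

C14H16F3N3O6

Walk through each heavy atom and fill implicit hydrogens from standard valence (C 4, N 3, O 2, S 2, halogen 1):
  atom 1: N, bond orders sum to 1 (valence 3) → 2 H
  atom 2: C, bond orders sum to 4 (valence 4) → 0 H
  atom 3: O, bond orders sum to 2 (valence 2) → 0 H
  atom 4: C, bond orders sum to 3 (valence 4) → 1 H
  atom 5: C, bond orders sum to 4 (valence 4) → 0 H
  atom 6: C, bond orders sum to 3 (valence 4) → 1 H
  atom 7: O, bond orders sum to 1 (valence 2) → 1 H
  atom 8: C, bond orders sum to 4 (valence 4) → 0 H
  atom 9: O, bond orders sum to 2 (valence 2) → 0 H
  atom 10: N, bond orders sum to 1 (valence 3) → 2 H
  atom 11: C, bond orders sum to 3 (valence 4) → 1 H
  atom 12: C, bond orders sum to 4 (valence 4) → 0 H
  atom 13: F (halogen, monovalent) → 0 H
  atom 14: F (halogen, monovalent) → 0 H
  atom 15: F (halogen, monovalent) → 0 H
  atom 16: C, bond orders sum to 4 (valence 4) → 0 H
  atom 17: O, bond orders sum to 2 (valence 2) → 0 H
  atom 18: C, bond orders sum to 3 (valence 4) → 1 H
  atom 19: C, bond orders sum to 4 (valence 4) → 0 H
  atom 20: N, bond orders sum to 3 (valence 3) → 0 H
  atom 21: C, bond orders sum to 3 (valence 4) → 1 H
  atom 22: C, bond orders sum to 1 (valence 4) → 3 H
  atom 23: C, bond orders sum to 4 (valence 4) → 0 H
  atom 24: O, bond orders sum to 2 (valence 2) → 0 H
  atom 25: O, bond orders sum to 2 (valence 2) → 0 H
  atom 26: C, bond orders sum to 1 (valence 4) → 3 H
Totals → C:14, H:16, F:3, N:3, O:6.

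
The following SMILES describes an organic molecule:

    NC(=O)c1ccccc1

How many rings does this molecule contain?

1

In SMILES, each pair of matching ring-closure digits denotes one ring-closing bond; the number of such bonds equals the number of independent rings.
Ring-closure bonds here: 1.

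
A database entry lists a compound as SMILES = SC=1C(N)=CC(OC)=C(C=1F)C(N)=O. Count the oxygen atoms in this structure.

2

Scan the SMILES for O atoms (remember two-letter symbols like Cl and Br are single atoms).
Oxygen count: 2.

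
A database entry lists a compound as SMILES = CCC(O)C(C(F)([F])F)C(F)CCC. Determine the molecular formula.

C9H16F4O

Walk through each heavy atom and fill implicit hydrogens from standard valence (C 4, N 3, O 2, S 2, halogen 1):
  atom 1: C, bond orders sum to 1 (valence 4) → 3 H
  atom 2: C, bond orders sum to 2 (valence 4) → 2 H
  atom 3: C, bond orders sum to 3 (valence 4) → 1 H
  atom 4: O, bond orders sum to 1 (valence 2) → 1 H
  atom 5: C, bond orders sum to 3 (valence 4) → 1 H
  atom 6: C, bond orders sum to 4 (valence 4) → 0 H
  atom 7: F (halogen, monovalent) → 0 H
  atom 8: F with explicit H count 0
  atom 9: F (halogen, monovalent) → 0 H
  atom 10: C, bond orders sum to 3 (valence 4) → 1 H
  atom 11: F (halogen, monovalent) → 0 H
  atom 12: C, bond orders sum to 2 (valence 4) → 2 H
  atom 13: C, bond orders sum to 2 (valence 4) → 2 H
  atom 14: C, bond orders sum to 1 (valence 4) → 3 H
Totals → C:9, H:16, F:4, O:1.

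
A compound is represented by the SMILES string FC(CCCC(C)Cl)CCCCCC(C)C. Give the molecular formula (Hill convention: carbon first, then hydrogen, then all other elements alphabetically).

Walk through each heavy atom and fill implicit hydrogens from standard valence (C 4, N 3, O 2, S 2, halogen 1):
  atom 1: F (halogen, monovalent) → 0 H
  atom 2: C, bond orders sum to 3 (valence 4) → 1 H
  atom 3: C, bond orders sum to 2 (valence 4) → 2 H
  atom 4: C, bond orders sum to 2 (valence 4) → 2 H
  atom 5: C, bond orders sum to 2 (valence 4) → 2 H
  atom 6: C, bond orders sum to 3 (valence 4) → 1 H
  atom 7: C, bond orders sum to 1 (valence 4) → 3 H
  atom 8: Cl (halogen, monovalent) → 0 H
  atom 9: C, bond orders sum to 2 (valence 4) → 2 H
  atom 10: C, bond orders sum to 2 (valence 4) → 2 H
  atom 11: C, bond orders sum to 2 (valence 4) → 2 H
  atom 12: C, bond orders sum to 2 (valence 4) → 2 H
  atom 13: C, bond orders sum to 2 (valence 4) → 2 H
  atom 14: C, bond orders sum to 3 (valence 4) → 1 H
  atom 15: C, bond orders sum to 1 (valence 4) → 3 H
  atom 16: C, bond orders sum to 1 (valence 4) → 3 H
Totals → C:14, H:28, Cl:1, F:1.
In Hill order: C14H28ClF.

C14H28ClF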